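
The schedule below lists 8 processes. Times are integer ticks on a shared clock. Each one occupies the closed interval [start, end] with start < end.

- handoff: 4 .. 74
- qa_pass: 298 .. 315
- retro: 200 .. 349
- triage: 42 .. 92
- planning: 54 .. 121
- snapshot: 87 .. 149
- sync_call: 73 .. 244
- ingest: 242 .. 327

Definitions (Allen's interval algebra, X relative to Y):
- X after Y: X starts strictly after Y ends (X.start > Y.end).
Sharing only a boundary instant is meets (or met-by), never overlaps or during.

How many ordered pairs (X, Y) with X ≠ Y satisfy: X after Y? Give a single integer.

14

Checking all 56 ordered pairs for relation 'after'; matching pairs in alphabetical order:
(ingest, handoff): ingest after handoff ✓
(ingest, planning): ingest after planning ✓
(ingest, snapshot): ingest after snapshot ✓
(ingest, triage): ingest after triage ✓
(qa_pass, handoff): qa_pass after handoff ✓
(qa_pass, planning): qa_pass after planning ✓
(qa_pass, snapshot): qa_pass after snapshot ✓
(qa_pass, sync_call): qa_pass after sync_call ✓
(qa_pass, triage): qa_pass after triage ✓
(retro, handoff): retro after handoff ✓
(retro, planning): retro after planning ✓
(retro, snapshot): retro after snapshot ✓
(retro, triage): retro after triage ✓
(snapshot, handoff): snapshot after handoff ✓
Count: 14.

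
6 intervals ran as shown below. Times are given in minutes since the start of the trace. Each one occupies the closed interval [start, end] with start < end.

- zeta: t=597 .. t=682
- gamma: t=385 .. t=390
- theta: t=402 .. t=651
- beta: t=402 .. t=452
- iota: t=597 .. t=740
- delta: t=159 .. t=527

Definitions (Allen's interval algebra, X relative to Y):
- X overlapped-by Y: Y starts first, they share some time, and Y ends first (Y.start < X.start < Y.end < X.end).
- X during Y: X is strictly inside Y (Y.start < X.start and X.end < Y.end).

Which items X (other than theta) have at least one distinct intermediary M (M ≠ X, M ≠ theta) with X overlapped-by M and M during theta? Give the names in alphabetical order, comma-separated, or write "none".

Target theta = [t=402, t=651].
Intermediaries M with M during theta: none.
Union: none.

none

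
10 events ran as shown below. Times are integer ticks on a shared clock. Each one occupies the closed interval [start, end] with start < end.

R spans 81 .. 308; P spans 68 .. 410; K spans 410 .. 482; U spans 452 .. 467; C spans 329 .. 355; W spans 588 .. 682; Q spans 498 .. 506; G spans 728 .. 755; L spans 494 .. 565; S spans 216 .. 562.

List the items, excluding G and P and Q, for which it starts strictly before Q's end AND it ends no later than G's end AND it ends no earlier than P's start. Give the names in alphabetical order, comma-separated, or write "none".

C, K, L, R, S, U

Conditions: its start is strictly before Q's end (X.start < 506) AND its end is no later than G's end (X.end <= 755) AND its end is no earlier than P's start (X.end >= 68).
C: start 329 < 506? ✓; end 355 <= 755? ✓; end 355 >= 68? ✓ → yes.
K: start 410 < 506? ✓; end 482 <= 755? ✓; end 482 >= 68? ✓ → yes.
L: start 494 < 506? ✓; end 565 <= 755? ✓; end 565 >= 68? ✓ → yes.
R: start 81 < 506? ✓; end 308 <= 755? ✓; end 308 >= 68? ✓ → yes.
S: start 216 < 506? ✓; end 562 <= 755? ✓; end 562 >= 68? ✓ → yes.
U: start 452 < 506? ✓; end 467 <= 755? ✓; end 467 >= 68? ✓ → yes.
W: start 588 < 506? ✗; end 682 <= 755? ✓; end 682 >= 68? ✓ → no.
Result: C, K, L, R, S, U.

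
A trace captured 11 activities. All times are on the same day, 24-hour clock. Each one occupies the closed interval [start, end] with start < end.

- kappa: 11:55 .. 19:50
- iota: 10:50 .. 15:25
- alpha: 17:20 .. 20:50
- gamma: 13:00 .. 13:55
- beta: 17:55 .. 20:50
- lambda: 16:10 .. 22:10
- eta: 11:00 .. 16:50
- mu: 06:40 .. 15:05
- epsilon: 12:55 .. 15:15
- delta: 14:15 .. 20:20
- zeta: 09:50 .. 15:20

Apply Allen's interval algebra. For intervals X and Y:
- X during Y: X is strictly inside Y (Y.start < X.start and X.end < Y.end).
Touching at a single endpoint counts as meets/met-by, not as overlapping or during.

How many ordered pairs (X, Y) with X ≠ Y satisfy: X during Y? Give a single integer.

12

Checking all 110 ordered pairs for relation 'during'; matching pairs in alphabetical order:
(alpha, lambda): alpha during lambda ✓
(beta, lambda): beta during lambda ✓
(epsilon, eta): epsilon during eta ✓
(epsilon, iota): epsilon during iota ✓
(epsilon, kappa): epsilon during kappa ✓
(epsilon, zeta): epsilon during zeta ✓
(gamma, epsilon): gamma during epsilon ✓
(gamma, eta): gamma during eta ✓
(gamma, iota): gamma during iota ✓
(gamma, kappa): gamma during kappa ✓
(gamma, mu): gamma during mu ✓
(gamma, zeta): gamma during zeta ✓
Count: 12.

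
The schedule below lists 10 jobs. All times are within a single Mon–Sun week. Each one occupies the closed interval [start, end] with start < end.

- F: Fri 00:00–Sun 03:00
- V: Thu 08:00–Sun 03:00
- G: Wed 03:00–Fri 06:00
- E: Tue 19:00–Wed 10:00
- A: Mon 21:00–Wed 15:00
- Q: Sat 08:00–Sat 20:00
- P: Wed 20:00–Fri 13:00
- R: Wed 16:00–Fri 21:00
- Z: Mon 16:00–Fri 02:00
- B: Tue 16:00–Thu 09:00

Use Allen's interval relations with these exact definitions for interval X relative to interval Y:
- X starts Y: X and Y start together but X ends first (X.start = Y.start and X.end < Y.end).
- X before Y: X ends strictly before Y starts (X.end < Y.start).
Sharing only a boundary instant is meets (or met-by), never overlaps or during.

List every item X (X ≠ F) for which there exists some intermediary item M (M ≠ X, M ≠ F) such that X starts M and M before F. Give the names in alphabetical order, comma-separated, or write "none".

Target F = [Fri 00:00, Sun 03:00].
Intermediaries M with M before F: A, B, E.
Via A — items with X starts A: none.
Via B — items with X starts B: none.
Via E — items with X starts E: none.
Union: none.

none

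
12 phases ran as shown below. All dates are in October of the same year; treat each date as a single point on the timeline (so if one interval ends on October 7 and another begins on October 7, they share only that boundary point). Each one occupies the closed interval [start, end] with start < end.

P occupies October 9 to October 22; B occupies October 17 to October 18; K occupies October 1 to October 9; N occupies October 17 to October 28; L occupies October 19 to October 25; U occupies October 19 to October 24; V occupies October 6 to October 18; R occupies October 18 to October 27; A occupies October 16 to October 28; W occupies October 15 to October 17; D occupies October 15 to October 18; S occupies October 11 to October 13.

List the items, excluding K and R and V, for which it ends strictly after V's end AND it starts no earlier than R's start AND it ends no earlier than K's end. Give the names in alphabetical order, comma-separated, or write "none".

L, U

Conditions: its end is strictly after V's end (X.end > October 18) AND its start is no earlier than R's start (X.start >= October 18) AND its end is no earlier than K's end (X.end >= October 9).
A: end October 28 > October 18? ✓; start October 16 >= October 18? ✗; end October 28 >= October 9? ✓ → no.
B: end October 18 > October 18? ✗; start October 17 >= October 18? ✗; end October 18 >= October 9? ✓ → no.
D: end October 18 > October 18? ✗; start October 15 >= October 18? ✗; end October 18 >= October 9? ✓ → no.
L: end October 25 > October 18? ✓; start October 19 >= October 18? ✓; end October 25 >= October 9? ✓ → yes.
N: end October 28 > October 18? ✓; start October 17 >= October 18? ✗; end October 28 >= October 9? ✓ → no.
P: end October 22 > October 18? ✓; start October 9 >= October 18? ✗; end October 22 >= October 9? ✓ → no.
S: end October 13 > October 18? ✗; start October 11 >= October 18? ✗; end October 13 >= October 9? ✓ → no.
U: end October 24 > October 18? ✓; start October 19 >= October 18? ✓; end October 24 >= October 9? ✓ → yes.
W: end October 17 > October 18? ✗; start October 15 >= October 18? ✗; end October 17 >= October 9? ✓ → no.
Result: L, U.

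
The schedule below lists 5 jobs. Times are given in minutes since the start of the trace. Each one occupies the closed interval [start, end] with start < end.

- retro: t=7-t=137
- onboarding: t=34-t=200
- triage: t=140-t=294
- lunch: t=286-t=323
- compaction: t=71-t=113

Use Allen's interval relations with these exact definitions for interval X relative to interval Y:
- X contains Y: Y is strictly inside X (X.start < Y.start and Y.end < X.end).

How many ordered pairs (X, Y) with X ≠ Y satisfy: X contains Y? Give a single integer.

Checking all 20 ordered pairs for relation 'contains'; matching pairs in alphabetical order:
(onboarding, compaction): onboarding contains compaction ✓
(retro, compaction): retro contains compaction ✓
Count: 2.

2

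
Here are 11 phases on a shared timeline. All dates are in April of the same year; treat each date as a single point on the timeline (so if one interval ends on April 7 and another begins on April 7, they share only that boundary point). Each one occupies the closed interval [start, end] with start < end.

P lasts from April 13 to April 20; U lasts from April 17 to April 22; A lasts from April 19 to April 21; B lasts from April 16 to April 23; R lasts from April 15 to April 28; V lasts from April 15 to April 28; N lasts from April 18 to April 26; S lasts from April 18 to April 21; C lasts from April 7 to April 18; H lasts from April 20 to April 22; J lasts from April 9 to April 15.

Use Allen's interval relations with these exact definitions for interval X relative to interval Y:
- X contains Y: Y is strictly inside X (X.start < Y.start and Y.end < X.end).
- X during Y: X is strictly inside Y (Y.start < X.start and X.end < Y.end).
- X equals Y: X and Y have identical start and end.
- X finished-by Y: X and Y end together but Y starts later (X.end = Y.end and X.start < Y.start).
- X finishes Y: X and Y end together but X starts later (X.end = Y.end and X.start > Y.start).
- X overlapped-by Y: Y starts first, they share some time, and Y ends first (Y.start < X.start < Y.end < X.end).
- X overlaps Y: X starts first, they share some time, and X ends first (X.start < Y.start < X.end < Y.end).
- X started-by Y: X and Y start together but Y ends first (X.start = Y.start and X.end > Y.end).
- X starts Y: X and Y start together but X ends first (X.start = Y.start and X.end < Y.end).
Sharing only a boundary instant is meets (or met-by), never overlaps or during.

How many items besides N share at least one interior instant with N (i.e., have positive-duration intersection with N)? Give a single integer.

8

Target N = [April 18, April 26].
A [April 19, April 21] → during → counts.
B [April 16, April 23] → overlaps → counts.
C [April 7, April 18] → meets → no.
H [April 20, April 22] → during → counts.
J [April 9, April 15] → before → no.
P [April 13, April 20] → overlaps → counts.
R [April 15, April 28] → contains → counts.
S [April 18, April 21] → starts → counts.
U [April 17, April 22] → overlaps → counts.
V [April 15, April 28] → contains → counts.
Total: 8.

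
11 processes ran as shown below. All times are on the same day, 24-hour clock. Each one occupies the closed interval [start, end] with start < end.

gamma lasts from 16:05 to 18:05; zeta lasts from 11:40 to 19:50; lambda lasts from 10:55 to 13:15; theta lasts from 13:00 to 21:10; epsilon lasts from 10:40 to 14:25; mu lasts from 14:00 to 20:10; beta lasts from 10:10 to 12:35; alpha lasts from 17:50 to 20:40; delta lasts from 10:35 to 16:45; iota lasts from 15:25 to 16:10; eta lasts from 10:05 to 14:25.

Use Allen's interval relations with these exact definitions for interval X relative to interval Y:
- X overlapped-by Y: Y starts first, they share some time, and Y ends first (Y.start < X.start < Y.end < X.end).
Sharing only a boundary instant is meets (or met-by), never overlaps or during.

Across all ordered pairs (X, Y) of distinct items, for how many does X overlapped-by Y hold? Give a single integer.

Checking all 110 ordered pairs for relation 'overlapped-by'; matching pairs in alphabetical order:
(alpha, gamma): alpha overlapped-by gamma ✓
(alpha, mu): alpha overlapped-by mu ✓
(alpha, zeta): alpha overlapped-by zeta ✓
(delta, beta): delta overlapped-by beta ✓
(delta, eta): delta overlapped-by eta ✓
(epsilon, beta): epsilon overlapped-by beta ✓
(gamma, delta): gamma overlapped-by delta ✓
(gamma, iota): gamma overlapped-by iota ✓
(lambda, beta): lambda overlapped-by beta ✓
(mu, delta): mu overlapped-by delta ✓
(mu, epsilon): mu overlapped-by epsilon ✓
(mu, eta): mu overlapped-by eta ✓
(mu, zeta): mu overlapped-by zeta ✓
(theta, delta): theta overlapped-by delta ✓
(theta, epsilon): theta overlapped-by epsilon ✓
(theta, eta): theta overlapped-by eta ✓
(theta, lambda): theta overlapped-by lambda ✓
(theta, zeta): theta overlapped-by zeta ✓
(zeta, beta): zeta overlapped-by beta ✓
(zeta, delta): zeta overlapped-by delta ✓
(zeta, epsilon): zeta overlapped-by epsilon ✓
(zeta, eta): zeta overlapped-by eta ✓
(zeta, lambda): zeta overlapped-by lambda ✓
Count: 23.

23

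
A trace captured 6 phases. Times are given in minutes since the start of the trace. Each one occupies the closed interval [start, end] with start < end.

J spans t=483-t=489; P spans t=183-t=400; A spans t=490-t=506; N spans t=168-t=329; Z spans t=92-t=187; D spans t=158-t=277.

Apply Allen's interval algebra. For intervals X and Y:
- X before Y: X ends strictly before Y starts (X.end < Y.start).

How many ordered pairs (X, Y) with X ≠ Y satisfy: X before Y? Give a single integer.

9

Checking all 30 ordered pairs for relation 'before'; matching pairs in alphabetical order:
(D, A): D before A ✓
(D, J): D before J ✓
(J, A): J before A ✓
(N, A): N before A ✓
(N, J): N before J ✓
(P, A): P before A ✓
(P, J): P before J ✓
(Z, A): Z before A ✓
(Z, J): Z before J ✓
Count: 9.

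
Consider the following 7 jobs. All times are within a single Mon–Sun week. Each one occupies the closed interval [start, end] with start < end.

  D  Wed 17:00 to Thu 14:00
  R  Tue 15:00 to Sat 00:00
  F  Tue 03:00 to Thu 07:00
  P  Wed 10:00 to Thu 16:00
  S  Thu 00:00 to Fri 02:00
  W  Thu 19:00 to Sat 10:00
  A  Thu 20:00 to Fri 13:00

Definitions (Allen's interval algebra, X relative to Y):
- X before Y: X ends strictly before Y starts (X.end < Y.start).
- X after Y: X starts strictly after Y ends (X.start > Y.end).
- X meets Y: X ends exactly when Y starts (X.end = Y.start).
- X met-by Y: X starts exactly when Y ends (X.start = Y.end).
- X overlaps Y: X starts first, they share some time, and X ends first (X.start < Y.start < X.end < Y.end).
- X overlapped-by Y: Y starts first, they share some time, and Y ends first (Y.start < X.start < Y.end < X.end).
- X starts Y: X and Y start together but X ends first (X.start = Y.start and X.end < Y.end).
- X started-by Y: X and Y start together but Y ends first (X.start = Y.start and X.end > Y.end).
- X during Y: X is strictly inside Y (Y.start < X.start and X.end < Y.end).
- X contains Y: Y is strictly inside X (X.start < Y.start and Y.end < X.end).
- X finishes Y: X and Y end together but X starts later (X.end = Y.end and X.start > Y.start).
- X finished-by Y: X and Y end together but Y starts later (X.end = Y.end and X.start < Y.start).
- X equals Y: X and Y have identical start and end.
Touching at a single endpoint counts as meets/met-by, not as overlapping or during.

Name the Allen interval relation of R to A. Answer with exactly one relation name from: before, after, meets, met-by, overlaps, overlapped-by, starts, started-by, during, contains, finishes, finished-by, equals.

R = [Tue 15:00, Sat 00:00]; A = [Thu 20:00, Fri 13:00].
Compare endpoints: R.start < A.start, R.start < A.end, R.end > A.start, R.end > A.end.
That pattern is 'contains'.

contains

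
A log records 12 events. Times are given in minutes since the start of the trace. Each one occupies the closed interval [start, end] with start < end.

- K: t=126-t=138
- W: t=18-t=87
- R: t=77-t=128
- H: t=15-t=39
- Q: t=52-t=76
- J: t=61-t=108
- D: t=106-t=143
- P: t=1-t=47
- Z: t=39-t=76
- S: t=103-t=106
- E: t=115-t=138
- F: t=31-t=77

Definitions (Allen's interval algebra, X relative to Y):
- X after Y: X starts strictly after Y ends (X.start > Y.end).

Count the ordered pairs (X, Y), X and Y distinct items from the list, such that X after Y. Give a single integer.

36

Checking all 132 ordered pairs for relation 'after'; matching pairs in alphabetical order:
(D, F): D after F ✓
(D, H): D after H ✓
(D, P): D after P ✓
(D, Q): D after Q ✓
(D, W): D after W ✓
(D, Z): D after Z ✓
(E, F): E after F ✓
(E, H): E after H ✓
(E, J): E after J ✓
(E, P): E after P ✓
(E, Q): E after Q ✓
(E, S): E after S ✓
(E, W): E after W ✓
(E, Z): E after Z ✓
(J, H): J after H ✓
(J, P): J after P ✓
(K, F): K after F ✓
(K, H): K after H ✓
(K, J): K after J ✓
(K, P): K after P ✓
(K, Q): K after Q ✓
(K, S): K after S ✓
(K, W): K after W ✓
(K, Z): K after Z ✓
... plus 12 further pairs not listed.
Count: 36.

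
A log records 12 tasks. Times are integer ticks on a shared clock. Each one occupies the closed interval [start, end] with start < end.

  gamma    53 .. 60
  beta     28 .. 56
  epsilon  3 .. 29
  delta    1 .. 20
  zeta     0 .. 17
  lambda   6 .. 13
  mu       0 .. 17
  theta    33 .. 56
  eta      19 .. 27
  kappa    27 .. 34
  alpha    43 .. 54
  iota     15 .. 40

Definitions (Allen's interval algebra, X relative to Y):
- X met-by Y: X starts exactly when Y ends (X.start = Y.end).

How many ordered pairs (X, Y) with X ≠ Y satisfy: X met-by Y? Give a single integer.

1

Checking all 132 ordered pairs for relation 'met-by'; matching pairs in alphabetical order:
(kappa, eta): kappa met-by eta ✓
Count: 1.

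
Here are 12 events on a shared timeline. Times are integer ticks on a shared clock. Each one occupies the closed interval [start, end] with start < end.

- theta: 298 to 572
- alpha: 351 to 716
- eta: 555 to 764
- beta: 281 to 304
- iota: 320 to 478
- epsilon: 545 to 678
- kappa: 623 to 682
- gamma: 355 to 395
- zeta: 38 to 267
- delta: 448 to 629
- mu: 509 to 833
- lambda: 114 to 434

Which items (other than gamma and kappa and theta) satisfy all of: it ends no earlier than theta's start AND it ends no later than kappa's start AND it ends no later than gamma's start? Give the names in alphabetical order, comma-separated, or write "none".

beta

Conditions: its end is no earlier than theta's start (X.end >= 298) AND its end is no later than kappa's start (X.end <= 623) AND its end is no later than gamma's start (X.end <= 355).
alpha: end 716 >= 298? ✓; end 716 <= 623? ✗; end 716 <= 355? ✗ → no.
beta: end 304 >= 298? ✓; end 304 <= 623? ✓; end 304 <= 355? ✓ → yes.
delta: end 629 >= 298? ✓; end 629 <= 623? ✗; end 629 <= 355? ✗ → no.
epsilon: end 678 >= 298? ✓; end 678 <= 623? ✗; end 678 <= 355? ✗ → no.
eta: end 764 >= 298? ✓; end 764 <= 623? ✗; end 764 <= 355? ✗ → no.
iota: end 478 >= 298? ✓; end 478 <= 623? ✓; end 478 <= 355? ✗ → no.
lambda: end 434 >= 298? ✓; end 434 <= 623? ✓; end 434 <= 355? ✗ → no.
mu: end 833 >= 298? ✓; end 833 <= 623? ✗; end 833 <= 355? ✗ → no.
zeta: end 267 >= 298? ✗; end 267 <= 623? ✓; end 267 <= 355? ✓ → no.
Result: beta.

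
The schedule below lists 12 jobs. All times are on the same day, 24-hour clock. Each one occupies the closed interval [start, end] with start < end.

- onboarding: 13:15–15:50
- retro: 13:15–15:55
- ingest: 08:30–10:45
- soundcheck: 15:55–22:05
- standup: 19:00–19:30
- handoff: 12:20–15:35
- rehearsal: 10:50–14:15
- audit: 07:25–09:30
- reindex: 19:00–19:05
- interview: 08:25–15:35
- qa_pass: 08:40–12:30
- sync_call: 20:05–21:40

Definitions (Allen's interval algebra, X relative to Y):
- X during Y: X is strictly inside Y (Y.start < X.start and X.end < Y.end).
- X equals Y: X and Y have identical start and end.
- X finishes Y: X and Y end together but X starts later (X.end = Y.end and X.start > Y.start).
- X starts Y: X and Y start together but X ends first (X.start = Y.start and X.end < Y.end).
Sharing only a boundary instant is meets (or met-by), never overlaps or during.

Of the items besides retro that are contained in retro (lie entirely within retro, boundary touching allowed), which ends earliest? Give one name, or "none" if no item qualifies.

Target retro = [13:15, 15:55].
audit [07:25, 09:30] → before → excluded.
handoff [12:20, 15:35] → overlaps → excluded.
ingest [08:30, 10:45] → before → excluded.
interview [08:25, 15:35] → overlaps → excluded.
onboarding [13:15, 15:50] → starts → candidate.
qa_pass [08:40, 12:30] → before → excluded.
rehearsal [10:50, 14:15] → overlaps → excluded.
reindex [19:00, 19:05] → after → excluded.
soundcheck [15:55, 22:05] → met-by → excluded.
standup [19:00, 19:30] → after → excluded.
sync_call [20:05, 21:40] → after → excluded.
Among candidates, earliest end is 15:50 → onboarding.

onboarding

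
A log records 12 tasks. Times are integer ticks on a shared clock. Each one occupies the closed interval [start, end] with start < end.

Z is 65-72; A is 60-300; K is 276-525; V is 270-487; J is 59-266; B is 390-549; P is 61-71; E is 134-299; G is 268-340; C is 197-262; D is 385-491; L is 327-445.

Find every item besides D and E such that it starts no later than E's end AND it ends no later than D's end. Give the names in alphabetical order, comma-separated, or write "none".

A, C, G, J, P, V, Z

Conditions: its start is no later than E's end (X.start <= 299) AND its end is no later than D's end (X.end <= 491).
A: start 60 <= 299? ✓; end 300 <= 491? ✓ → yes.
B: start 390 <= 299? ✗; end 549 <= 491? ✗ → no.
C: start 197 <= 299? ✓; end 262 <= 491? ✓ → yes.
G: start 268 <= 299? ✓; end 340 <= 491? ✓ → yes.
J: start 59 <= 299? ✓; end 266 <= 491? ✓ → yes.
K: start 276 <= 299? ✓; end 525 <= 491? ✗ → no.
L: start 327 <= 299? ✗; end 445 <= 491? ✓ → no.
P: start 61 <= 299? ✓; end 71 <= 491? ✓ → yes.
V: start 270 <= 299? ✓; end 487 <= 491? ✓ → yes.
Z: start 65 <= 299? ✓; end 72 <= 491? ✓ → yes.
Result: A, C, G, J, P, V, Z.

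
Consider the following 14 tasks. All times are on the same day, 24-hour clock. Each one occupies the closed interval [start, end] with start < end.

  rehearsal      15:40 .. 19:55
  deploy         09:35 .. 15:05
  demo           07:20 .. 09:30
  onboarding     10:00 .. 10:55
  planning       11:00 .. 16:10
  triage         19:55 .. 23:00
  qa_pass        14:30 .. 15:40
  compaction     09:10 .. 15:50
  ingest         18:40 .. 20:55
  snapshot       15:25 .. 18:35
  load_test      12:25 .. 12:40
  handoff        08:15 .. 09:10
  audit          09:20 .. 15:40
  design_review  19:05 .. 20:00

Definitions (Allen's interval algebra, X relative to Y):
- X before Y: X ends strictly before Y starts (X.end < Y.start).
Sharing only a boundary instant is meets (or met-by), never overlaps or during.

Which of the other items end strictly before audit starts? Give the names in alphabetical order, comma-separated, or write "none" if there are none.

Target audit = [09:20, 15:40].
compaction [09:10, 15:50] → contains → no.
demo [07:20, 09:30] → overlaps → no.
deploy [09:35, 15:05] → during → no.
design_review [19:05, 20:00] → after → no.
handoff [08:15, 09:10] → before → yes.
ingest [18:40, 20:55] → after → no.
load_test [12:25, 12:40] → during → no.
onboarding [10:00, 10:55] → during → no.
planning [11:00, 16:10] → overlapped-by → no.
qa_pass [14:30, 15:40] → finishes → no.
rehearsal [15:40, 19:55] → met-by → no.
snapshot [15:25, 18:35] → overlapped-by → no.
triage [19:55, 23:00] → after → no.
Result: handoff.

handoff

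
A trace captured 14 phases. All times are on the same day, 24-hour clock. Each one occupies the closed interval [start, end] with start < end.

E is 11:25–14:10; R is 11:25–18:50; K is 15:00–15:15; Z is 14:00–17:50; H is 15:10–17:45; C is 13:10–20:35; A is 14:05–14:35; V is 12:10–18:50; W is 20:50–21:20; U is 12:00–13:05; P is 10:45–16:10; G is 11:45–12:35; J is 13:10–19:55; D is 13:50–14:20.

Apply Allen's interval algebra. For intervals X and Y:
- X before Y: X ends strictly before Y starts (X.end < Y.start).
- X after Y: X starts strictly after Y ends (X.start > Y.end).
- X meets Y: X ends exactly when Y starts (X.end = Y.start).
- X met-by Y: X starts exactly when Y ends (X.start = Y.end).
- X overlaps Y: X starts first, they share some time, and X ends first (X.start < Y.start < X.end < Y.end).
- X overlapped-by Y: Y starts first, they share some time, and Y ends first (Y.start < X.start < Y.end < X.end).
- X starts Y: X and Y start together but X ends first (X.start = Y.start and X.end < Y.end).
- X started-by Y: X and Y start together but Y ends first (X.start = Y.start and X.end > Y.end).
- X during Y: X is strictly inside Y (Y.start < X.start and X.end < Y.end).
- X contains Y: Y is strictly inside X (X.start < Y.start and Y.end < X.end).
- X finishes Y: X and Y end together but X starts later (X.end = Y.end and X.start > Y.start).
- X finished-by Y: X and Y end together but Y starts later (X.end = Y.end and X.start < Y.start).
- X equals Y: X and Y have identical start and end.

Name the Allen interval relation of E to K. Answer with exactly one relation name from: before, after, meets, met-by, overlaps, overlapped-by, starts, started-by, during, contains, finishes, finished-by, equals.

before

E = [11:25, 14:10]; K = [15:00, 15:15].
Compare endpoints: E.start < K.start, E.start < K.end, E.end < K.start, E.end < K.end.
That pattern is 'before'.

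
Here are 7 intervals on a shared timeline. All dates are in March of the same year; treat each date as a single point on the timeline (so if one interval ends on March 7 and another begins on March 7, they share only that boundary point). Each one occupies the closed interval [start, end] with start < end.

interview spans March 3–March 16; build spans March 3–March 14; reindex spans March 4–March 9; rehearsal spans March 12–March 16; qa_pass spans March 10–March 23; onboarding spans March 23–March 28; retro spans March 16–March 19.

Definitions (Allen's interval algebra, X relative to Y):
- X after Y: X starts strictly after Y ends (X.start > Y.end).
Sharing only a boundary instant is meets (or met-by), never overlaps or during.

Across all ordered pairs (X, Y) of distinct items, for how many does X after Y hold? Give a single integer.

Checking all 42 ordered pairs for relation 'after'; matching pairs in alphabetical order:
(onboarding, build): onboarding after build ✓
(onboarding, interview): onboarding after interview ✓
(onboarding, rehearsal): onboarding after rehearsal ✓
(onboarding, reindex): onboarding after reindex ✓
(onboarding, retro): onboarding after retro ✓
(qa_pass, reindex): qa_pass after reindex ✓
(rehearsal, reindex): rehearsal after reindex ✓
(retro, build): retro after build ✓
(retro, reindex): retro after reindex ✓
Count: 9.

9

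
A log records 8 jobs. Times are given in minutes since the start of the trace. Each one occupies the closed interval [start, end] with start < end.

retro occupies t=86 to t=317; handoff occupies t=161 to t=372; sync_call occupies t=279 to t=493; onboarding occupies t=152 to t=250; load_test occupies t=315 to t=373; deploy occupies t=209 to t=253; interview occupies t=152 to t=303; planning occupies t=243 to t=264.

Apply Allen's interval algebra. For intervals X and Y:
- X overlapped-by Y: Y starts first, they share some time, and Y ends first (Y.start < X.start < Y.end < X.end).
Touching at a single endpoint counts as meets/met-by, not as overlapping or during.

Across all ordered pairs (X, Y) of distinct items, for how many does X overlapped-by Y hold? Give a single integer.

11

Checking all 56 ordered pairs for relation 'overlapped-by'; matching pairs in alphabetical order:
(deploy, onboarding): deploy overlapped-by onboarding ✓
(handoff, interview): handoff overlapped-by interview ✓
(handoff, onboarding): handoff overlapped-by onboarding ✓
(handoff, retro): handoff overlapped-by retro ✓
(load_test, handoff): load_test overlapped-by handoff ✓
(load_test, retro): load_test overlapped-by retro ✓
(planning, deploy): planning overlapped-by deploy ✓
(planning, onboarding): planning overlapped-by onboarding ✓
(sync_call, handoff): sync_call overlapped-by handoff ✓
(sync_call, interview): sync_call overlapped-by interview ✓
(sync_call, retro): sync_call overlapped-by retro ✓
Count: 11.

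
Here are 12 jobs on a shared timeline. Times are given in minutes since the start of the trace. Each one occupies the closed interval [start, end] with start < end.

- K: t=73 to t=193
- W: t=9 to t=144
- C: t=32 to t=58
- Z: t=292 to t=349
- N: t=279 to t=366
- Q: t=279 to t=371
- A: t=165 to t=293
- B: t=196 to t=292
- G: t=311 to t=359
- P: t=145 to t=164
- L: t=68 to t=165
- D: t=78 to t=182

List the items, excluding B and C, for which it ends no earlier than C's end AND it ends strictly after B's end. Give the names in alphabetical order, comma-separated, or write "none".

A, G, N, Q, Z

Conditions: its end is no earlier than C's end (X.end >= t=58) AND its end is strictly after B's end (X.end > t=292).
A: end t=293 >= t=58? ✓; end t=293 > t=292? ✓ → yes.
D: end t=182 >= t=58? ✓; end t=182 > t=292? ✗ → no.
G: end t=359 >= t=58? ✓; end t=359 > t=292? ✓ → yes.
K: end t=193 >= t=58? ✓; end t=193 > t=292? ✗ → no.
L: end t=165 >= t=58? ✓; end t=165 > t=292? ✗ → no.
N: end t=366 >= t=58? ✓; end t=366 > t=292? ✓ → yes.
P: end t=164 >= t=58? ✓; end t=164 > t=292? ✗ → no.
Q: end t=371 >= t=58? ✓; end t=371 > t=292? ✓ → yes.
W: end t=144 >= t=58? ✓; end t=144 > t=292? ✗ → no.
Z: end t=349 >= t=58? ✓; end t=349 > t=292? ✓ → yes.
Result: A, G, N, Q, Z.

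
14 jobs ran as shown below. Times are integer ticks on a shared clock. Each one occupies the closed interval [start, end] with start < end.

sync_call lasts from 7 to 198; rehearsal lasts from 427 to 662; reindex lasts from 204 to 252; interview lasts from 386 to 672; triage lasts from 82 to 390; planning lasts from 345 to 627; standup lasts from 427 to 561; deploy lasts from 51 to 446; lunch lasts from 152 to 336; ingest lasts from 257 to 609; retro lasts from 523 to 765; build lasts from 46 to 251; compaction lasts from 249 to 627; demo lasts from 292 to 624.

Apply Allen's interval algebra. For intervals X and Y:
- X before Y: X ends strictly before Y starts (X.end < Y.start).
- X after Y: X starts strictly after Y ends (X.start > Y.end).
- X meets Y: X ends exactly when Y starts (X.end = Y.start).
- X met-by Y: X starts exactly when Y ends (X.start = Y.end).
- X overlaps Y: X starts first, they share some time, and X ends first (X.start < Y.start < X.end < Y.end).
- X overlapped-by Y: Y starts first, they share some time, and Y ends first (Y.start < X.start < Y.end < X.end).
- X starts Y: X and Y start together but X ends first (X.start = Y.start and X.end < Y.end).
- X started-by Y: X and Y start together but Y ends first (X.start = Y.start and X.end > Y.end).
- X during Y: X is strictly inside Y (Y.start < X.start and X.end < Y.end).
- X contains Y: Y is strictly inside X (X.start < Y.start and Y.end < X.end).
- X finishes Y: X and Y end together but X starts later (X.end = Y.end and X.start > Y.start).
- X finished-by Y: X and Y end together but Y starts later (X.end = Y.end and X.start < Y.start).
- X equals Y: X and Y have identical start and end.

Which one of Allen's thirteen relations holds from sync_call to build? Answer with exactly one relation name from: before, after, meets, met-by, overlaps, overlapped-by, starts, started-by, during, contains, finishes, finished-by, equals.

overlaps

sync_call = [7, 198]; build = [46, 251].
Compare endpoints: sync_call.start < build.start, sync_call.start < build.end, sync_call.end > build.start, sync_call.end < build.end.
That pattern is 'overlaps'.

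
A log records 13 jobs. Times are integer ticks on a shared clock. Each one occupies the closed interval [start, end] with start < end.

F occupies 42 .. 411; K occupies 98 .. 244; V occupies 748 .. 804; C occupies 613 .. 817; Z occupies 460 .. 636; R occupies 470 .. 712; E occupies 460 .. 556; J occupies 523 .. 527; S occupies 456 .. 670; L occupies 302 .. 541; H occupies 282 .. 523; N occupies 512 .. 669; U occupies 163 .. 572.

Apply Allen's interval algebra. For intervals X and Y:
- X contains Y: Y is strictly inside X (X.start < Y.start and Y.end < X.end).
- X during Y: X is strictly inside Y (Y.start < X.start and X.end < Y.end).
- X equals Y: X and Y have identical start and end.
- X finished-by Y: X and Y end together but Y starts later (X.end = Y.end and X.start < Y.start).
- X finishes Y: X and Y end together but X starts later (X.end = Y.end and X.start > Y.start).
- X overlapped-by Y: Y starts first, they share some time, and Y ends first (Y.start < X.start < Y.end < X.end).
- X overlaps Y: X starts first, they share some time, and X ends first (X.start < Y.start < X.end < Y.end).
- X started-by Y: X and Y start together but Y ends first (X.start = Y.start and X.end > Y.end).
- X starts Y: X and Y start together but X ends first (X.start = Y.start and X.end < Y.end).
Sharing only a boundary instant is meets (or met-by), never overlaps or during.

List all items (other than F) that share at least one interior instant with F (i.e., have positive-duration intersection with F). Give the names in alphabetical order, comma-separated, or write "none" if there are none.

H, K, L, U

Target F = [42, 411].
C [613, 817] → after → no.
E [460, 556] → after → no.
H [282, 523] → overlapped-by → yes.
J [523, 527] → after → no.
K [98, 244] → during → yes.
L [302, 541] → overlapped-by → yes.
N [512, 669] → after → no.
R [470, 712] → after → no.
S [456, 670] → after → no.
U [163, 572] → overlapped-by → yes.
V [748, 804] → after → no.
Z [460, 636] → after → no.
Result: H, K, L, U.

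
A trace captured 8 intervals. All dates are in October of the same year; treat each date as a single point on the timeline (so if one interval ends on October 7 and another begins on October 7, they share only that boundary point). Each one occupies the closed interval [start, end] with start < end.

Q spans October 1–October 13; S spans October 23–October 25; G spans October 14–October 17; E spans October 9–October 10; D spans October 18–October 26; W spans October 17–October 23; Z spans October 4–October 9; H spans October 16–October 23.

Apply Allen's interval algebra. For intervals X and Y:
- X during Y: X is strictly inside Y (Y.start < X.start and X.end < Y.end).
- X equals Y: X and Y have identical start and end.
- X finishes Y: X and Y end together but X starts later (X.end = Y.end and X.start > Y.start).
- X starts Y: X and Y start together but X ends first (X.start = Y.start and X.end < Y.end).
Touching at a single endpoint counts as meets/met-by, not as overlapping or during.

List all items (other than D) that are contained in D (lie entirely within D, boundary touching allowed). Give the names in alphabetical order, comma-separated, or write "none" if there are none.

S

Target D = [October 18, October 26].
E [October 9, October 10] → before → no.
G [October 14, October 17] → before → no.
H [October 16, October 23] → overlaps → no.
Q [October 1, October 13] → before → no.
S [October 23, October 25] → during → yes.
W [October 17, October 23] → overlaps → no.
Z [October 4, October 9] → before → no.
Result: S.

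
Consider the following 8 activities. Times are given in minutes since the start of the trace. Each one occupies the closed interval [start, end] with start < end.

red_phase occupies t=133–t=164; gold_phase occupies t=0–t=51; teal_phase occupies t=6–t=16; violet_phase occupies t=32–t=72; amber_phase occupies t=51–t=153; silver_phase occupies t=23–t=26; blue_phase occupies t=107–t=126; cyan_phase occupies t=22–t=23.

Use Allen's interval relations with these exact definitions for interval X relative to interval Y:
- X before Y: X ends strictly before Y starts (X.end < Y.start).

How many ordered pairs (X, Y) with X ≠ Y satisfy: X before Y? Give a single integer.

Checking all 56 ordered pairs for relation 'before'; matching pairs in alphabetical order:
(blue_phase, red_phase): blue_phase before red_phase ✓
(cyan_phase, amber_phase): cyan_phase before amber_phase ✓
(cyan_phase, blue_phase): cyan_phase before blue_phase ✓
(cyan_phase, red_phase): cyan_phase before red_phase ✓
(cyan_phase, violet_phase): cyan_phase before violet_phase ✓
(gold_phase, blue_phase): gold_phase before blue_phase ✓
(gold_phase, red_phase): gold_phase before red_phase ✓
(silver_phase, amber_phase): silver_phase before amber_phase ✓
(silver_phase, blue_phase): silver_phase before blue_phase ✓
(silver_phase, red_phase): silver_phase before red_phase ✓
(silver_phase, violet_phase): silver_phase before violet_phase ✓
(teal_phase, amber_phase): teal_phase before amber_phase ✓
(teal_phase, blue_phase): teal_phase before blue_phase ✓
(teal_phase, cyan_phase): teal_phase before cyan_phase ✓
(teal_phase, red_phase): teal_phase before red_phase ✓
(teal_phase, silver_phase): teal_phase before silver_phase ✓
(teal_phase, violet_phase): teal_phase before violet_phase ✓
(violet_phase, blue_phase): violet_phase before blue_phase ✓
(violet_phase, red_phase): violet_phase before red_phase ✓
Count: 19.

19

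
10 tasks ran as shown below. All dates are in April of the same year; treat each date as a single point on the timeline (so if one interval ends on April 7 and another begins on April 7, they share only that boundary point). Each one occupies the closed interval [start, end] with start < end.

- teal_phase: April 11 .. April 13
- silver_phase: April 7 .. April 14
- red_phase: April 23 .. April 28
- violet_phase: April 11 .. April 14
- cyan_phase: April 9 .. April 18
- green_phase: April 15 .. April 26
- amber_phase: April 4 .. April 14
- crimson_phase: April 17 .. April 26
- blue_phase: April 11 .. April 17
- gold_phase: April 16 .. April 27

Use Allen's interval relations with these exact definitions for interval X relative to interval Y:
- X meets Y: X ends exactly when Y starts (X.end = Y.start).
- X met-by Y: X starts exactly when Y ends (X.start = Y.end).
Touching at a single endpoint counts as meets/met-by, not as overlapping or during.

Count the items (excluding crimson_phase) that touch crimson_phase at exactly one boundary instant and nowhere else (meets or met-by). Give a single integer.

1

Target crimson_phase = [April 17, April 26].
amber_phase [April 4, April 14] → before → no.
blue_phase [April 11, April 17] → meets → counts.
cyan_phase [April 9, April 18] → overlaps → no.
gold_phase [April 16, April 27] → contains → no.
green_phase [April 15, April 26] → finished-by → no.
red_phase [April 23, April 28] → overlapped-by → no.
silver_phase [April 7, April 14] → before → no.
teal_phase [April 11, April 13] → before → no.
violet_phase [April 11, April 14] → before → no.
Total: 1.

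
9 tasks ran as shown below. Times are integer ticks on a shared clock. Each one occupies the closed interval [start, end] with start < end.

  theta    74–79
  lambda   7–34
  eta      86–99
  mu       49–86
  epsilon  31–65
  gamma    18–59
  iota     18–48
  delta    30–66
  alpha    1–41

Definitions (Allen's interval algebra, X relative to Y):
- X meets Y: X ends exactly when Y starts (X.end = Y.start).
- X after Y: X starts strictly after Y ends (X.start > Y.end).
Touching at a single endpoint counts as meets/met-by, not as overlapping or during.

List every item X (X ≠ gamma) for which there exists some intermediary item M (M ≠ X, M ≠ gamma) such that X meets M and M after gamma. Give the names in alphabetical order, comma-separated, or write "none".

mu

Target gamma = [18, 59].
Intermediaries M with M after gamma: eta, theta.
Via eta — items with X meets eta: mu.
Via theta — items with X meets theta: none.
Union: mu.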